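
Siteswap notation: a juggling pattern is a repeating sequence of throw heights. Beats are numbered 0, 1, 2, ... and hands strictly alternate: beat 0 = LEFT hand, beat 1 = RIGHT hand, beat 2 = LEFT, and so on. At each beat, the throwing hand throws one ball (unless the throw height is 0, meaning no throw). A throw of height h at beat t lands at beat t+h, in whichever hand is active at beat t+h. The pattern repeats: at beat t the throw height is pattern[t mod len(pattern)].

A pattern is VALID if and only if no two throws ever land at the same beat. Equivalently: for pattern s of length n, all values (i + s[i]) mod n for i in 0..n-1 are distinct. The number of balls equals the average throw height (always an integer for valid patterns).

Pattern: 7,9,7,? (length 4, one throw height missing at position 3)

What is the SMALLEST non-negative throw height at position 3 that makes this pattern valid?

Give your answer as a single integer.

Answer: 1

Derivation:
i=0: (0 + 7) mod 4 = 3
i=1: (1 + 9) mod 4 = 2
i=2: (2 + 7) mod 4 = 1
i=3: s[i]=? (unknown)
Known residues: [1, 2, 3]; need a permutation of 0..3, so missing residue r = 0
Need (3 + s) mod 4 = 0; smallest s = (0 - 3) mod 4 = 1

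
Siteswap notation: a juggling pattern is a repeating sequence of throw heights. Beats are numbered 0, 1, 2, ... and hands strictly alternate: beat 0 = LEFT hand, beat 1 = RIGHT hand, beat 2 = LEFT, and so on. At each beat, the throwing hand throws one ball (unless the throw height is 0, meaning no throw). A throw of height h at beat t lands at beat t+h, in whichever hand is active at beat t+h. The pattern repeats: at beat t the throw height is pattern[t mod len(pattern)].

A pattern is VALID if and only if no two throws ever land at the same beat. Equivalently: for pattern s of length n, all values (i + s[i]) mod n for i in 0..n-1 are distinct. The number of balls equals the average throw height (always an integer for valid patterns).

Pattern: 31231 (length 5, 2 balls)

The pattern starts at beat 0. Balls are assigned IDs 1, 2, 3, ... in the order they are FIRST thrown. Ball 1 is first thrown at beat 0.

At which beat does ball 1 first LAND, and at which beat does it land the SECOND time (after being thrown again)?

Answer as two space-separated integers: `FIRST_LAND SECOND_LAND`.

Answer: 3 6

Derivation:
Beat 0 (L): throw ball1 h=3 -> lands@3:R; in-air after throw: [b1@3:R]
Beat 1 (R): throw ball2 h=1 -> lands@2:L; in-air after throw: [b2@2:L b1@3:R]
Beat 2 (L): throw ball2 h=2 -> lands@4:L; in-air after throw: [b1@3:R b2@4:L]
Beat 3 (R): throw ball1 h=3 -> lands@6:L; in-air after throw: [b2@4:L b1@6:L]
Beat 4 (L): throw ball2 h=1 -> lands@5:R; in-air after throw: [b2@5:R b1@6:L]
Beat 5 (R): throw ball2 h=3 -> lands@8:L; in-air after throw: [b1@6:L b2@8:L]
Beat 6 (L): throw ball1 h=1 -> lands@7:R; in-air after throw: [b1@7:R b2@8:L]
Ball 1: thrown@0 h=3 -> first land @3; rethrown@3 h=3 -> second land @6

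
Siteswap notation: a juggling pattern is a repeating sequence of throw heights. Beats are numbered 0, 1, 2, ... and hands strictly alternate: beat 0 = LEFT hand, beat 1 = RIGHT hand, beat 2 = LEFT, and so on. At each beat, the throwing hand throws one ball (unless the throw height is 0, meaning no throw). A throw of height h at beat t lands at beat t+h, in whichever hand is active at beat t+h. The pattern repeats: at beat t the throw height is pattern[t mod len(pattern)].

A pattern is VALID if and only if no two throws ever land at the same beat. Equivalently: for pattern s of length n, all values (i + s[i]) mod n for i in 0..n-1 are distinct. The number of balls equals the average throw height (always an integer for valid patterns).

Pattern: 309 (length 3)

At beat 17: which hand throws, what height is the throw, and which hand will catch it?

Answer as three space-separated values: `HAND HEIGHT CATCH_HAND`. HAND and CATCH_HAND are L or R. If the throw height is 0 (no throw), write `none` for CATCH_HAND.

Beat 17: 17 mod 2 = 1, so hand = R
Throw height = pattern[17 mod 3] = pattern[2] = 9
Lands at beat 17+9=26, 26 mod 2 = 0, so catch hand = L

Answer: R 9 L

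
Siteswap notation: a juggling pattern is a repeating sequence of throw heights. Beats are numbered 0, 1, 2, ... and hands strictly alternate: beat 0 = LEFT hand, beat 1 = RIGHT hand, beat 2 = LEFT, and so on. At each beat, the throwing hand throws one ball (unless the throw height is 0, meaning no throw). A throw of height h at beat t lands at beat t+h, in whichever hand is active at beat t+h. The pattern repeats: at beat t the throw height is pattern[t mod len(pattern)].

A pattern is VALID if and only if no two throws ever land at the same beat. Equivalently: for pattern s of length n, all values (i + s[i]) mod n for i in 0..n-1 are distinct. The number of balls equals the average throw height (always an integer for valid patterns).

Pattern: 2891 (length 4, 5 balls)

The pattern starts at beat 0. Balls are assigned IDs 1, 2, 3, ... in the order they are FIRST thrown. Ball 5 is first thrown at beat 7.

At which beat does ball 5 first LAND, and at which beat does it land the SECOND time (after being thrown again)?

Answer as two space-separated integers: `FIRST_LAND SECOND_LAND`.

Answer: 8 10

Derivation:
Beat 0 (L): throw ball1 h=2 -> lands@2:L; in-air after throw: [b1@2:L]
Beat 1 (R): throw ball2 h=8 -> lands@9:R; in-air after throw: [b1@2:L b2@9:R]
Beat 2 (L): throw ball1 h=9 -> lands@11:R; in-air after throw: [b2@9:R b1@11:R]
Beat 3 (R): throw ball3 h=1 -> lands@4:L; in-air after throw: [b3@4:L b2@9:R b1@11:R]
Beat 4 (L): throw ball3 h=2 -> lands@6:L; in-air after throw: [b3@6:L b2@9:R b1@11:R]
Beat 5 (R): throw ball4 h=8 -> lands@13:R; in-air after throw: [b3@6:L b2@9:R b1@11:R b4@13:R]
Beat 6 (L): throw ball3 h=9 -> lands@15:R; in-air after throw: [b2@9:R b1@11:R b4@13:R b3@15:R]
Beat 7 (R): throw ball5 h=1 -> lands@8:L; in-air after throw: [b5@8:L b2@9:R b1@11:R b4@13:R b3@15:R]
Beat 8 (L): throw ball5 h=2 -> lands@10:L; in-air after throw: [b2@9:R b5@10:L b1@11:R b4@13:R b3@15:R]
Beat 9 (R): throw ball2 h=8 -> lands@17:R; in-air after throw: [b5@10:L b1@11:R b4@13:R b3@15:R b2@17:R]
Beat 10 (L): throw ball5 h=9 -> lands@19:R; in-air after throw: [b1@11:R b4@13:R b3@15:R b2@17:R b5@19:R]
Ball 5: thrown@7 h=1 -> first land @8; rethrown@8 h=2 -> second land @10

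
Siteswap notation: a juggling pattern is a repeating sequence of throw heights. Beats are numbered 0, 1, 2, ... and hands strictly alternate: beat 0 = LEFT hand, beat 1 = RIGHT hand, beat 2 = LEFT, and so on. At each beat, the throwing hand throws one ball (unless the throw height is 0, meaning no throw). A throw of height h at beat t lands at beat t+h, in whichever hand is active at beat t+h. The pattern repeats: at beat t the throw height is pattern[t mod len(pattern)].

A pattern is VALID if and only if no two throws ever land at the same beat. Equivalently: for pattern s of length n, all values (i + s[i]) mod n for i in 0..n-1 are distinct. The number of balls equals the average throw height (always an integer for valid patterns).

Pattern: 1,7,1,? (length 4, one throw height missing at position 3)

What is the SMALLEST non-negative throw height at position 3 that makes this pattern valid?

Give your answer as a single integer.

i=0: (0 + 1) mod 4 = 1
i=1: (1 + 7) mod 4 = 0
i=2: (2 + 1) mod 4 = 3
i=3: s[i]=? (unknown)
Known residues: [0, 1, 3]; need a permutation of 0..3, so missing residue r = 2
Need (3 + s) mod 4 = 2; smallest s = (2 - 3) mod 4 = 3

Answer: 3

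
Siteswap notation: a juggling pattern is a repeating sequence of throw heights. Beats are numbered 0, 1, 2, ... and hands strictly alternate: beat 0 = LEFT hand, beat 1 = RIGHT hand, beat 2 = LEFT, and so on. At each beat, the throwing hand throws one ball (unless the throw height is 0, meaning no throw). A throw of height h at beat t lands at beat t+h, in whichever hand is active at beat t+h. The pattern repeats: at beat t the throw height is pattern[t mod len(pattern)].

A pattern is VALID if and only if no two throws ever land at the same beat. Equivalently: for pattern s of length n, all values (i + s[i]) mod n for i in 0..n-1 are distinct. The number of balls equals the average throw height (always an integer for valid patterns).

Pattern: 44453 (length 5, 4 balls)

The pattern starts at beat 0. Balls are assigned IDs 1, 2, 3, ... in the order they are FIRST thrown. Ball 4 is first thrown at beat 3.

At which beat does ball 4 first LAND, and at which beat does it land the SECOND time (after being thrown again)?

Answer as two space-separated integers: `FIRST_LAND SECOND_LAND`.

Answer: 8 13

Derivation:
Beat 0 (L): throw ball1 h=4 -> lands@4:L; in-air after throw: [b1@4:L]
Beat 1 (R): throw ball2 h=4 -> lands@5:R; in-air after throw: [b1@4:L b2@5:R]
Beat 2 (L): throw ball3 h=4 -> lands@6:L; in-air after throw: [b1@4:L b2@5:R b3@6:L]
Beat 3 (R): throw ball4 h=5 -> lands@8:L; in-air after throw: [b1@4:L b2@5:R b3@6:L b4@8:L]
Beat 4 (L): throw ball1 h=3 -> lands@7:R; in-air after throw: [b2@5:R b3@6:L b1@7:R b4@8:L]
Beat 5 (R): throw ball2 h=4 -> lands@9:R; in-air after throw: [b3@6:L b1@7:R b4@8:L b2@9:R]
Beat 6 (L): throw ball3 h=4 -> lands@10:L; in-air after throw: [b1@7:R b4@8:L b2@9:R b3@10:L]
Beat 7 (R): throw ball1 h=4 -> lands@11:R; in-air after throw: [b4@8:L b2@9:R b3@10:L b1@11:R]
Beat 8 (L): throw ball4 h=5 -> lands@13:R; in-air after throw: [b2@9:R b3@10:L b1@11:R b4@13:R]
Beat 9 (R): throw ball2 h=3 -> lands@12:L; in-air after throw: [b3@10:L b1@11:R b2@12:L b4@13:R]
Beat 10 (L): throw ball3 h=4 -> lands@14:L; in-air after throw: [b1@11:R b2@12:L b4@13:R b3@14:L]
Beat 11 (R): throw ball1 h=4 -> lands@15:R; in-air after throw: [b2@12:L b4@13:R b3@14:L b1@15:R]
Beat 12 (L): throw ball2 h=4 -> lands@16:L; in-air after throw: [b4@13:R b3@14:L b1@15:R b2@16:L]
Beat 13 (R): throw ball4 h=5 -> lands@18:L; in-air after throw: [b3@14:L b1@15:R b2@16:L b4@18:L]
Ball 4: thrown@3 h=5 -> first land @8; rethrown@8 h=5 -> second land @13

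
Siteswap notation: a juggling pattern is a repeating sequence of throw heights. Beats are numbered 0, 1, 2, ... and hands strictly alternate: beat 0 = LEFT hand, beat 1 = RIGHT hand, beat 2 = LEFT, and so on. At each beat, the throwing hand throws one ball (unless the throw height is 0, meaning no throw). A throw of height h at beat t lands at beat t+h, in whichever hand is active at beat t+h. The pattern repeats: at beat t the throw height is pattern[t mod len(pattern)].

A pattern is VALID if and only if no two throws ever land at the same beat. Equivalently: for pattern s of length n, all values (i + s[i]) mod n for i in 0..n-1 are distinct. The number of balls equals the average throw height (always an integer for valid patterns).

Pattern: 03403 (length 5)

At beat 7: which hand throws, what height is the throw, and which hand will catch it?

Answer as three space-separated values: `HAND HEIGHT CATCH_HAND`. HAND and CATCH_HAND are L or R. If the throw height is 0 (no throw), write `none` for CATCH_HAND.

Answer: R 4 R

Derivation:
Beat 7: 7 mod 2 = 1, so hand = R
Throw height = pattern[7 mod 5] = pattern[2] = 4
Lands at beat 7+4=11, 11 mod 2 = 1, so catch hand = R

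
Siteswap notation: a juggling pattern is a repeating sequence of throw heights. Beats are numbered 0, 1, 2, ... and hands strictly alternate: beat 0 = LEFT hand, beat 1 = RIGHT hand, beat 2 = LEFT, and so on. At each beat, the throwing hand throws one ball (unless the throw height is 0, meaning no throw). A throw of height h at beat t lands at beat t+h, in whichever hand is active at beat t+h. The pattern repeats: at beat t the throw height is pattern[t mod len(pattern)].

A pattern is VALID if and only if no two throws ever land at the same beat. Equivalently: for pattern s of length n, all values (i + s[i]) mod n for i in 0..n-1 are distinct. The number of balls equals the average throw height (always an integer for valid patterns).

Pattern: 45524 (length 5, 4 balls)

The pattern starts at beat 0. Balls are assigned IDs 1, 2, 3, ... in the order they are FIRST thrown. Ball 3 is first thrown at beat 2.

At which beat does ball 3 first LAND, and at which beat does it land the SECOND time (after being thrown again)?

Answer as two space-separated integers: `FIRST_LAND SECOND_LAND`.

Beat 0 (L): throw ball1 h=4 -> lands@4:L; in-air after throw: [b1@4:L]
Beat 1 (R): throw ball2 h=5 -> lands@6:L; in-air after throw: [b1@4:L b2@6:L]
Beat 2 (L): throw ball3 h=5 -> lands@7:R; in-air after throw: [b1@4:L b2@6:L b3@7:R]
Beat 3 (R): throw ball4 h=2 -> lands@5:R; in-air after throw: [b1@4:L b4@5:R b2@6:L b3@7:R]
Beat 4 (L): throw ball1 h=4 -> lands@8:L; in-air after throw: [b4@5:R b2@6:L b3@7:R b1@8:L]
Beat 5 (R): throw ball4 h=4 -> lands@9:R; in-air after throw: [b2@6:L b3@7:R b1@8:L b4@9:R]
Beat 6 (L): throw ball2 h=5 -> lands@11:R; in-air after throw: [b3@7:R b1@8:L b4@9:R b2@11:R]
Beat 7 (R): throw ball3 h=5 -> lands@12:L; in-air after throw: [b1@8:L b4@9:R b2@11:R b3@12:L]
Beat 8 (L): throw ball1 h=2 -> lands@10:L; in-air after throw: [b4@9:R b1@10:L b2@11:R b3@12:L]
Beat 9 (R): throw ball4 h=4 -> lands@13:R; in-air after throw: [b1@10:L b2@11:R b3@12:L b4@13:R]
Beat 10 (L): throw ball1 h=4 -> lands@14:L; in-air after throw: [b2@11:R b3@12:L b4@13:R b1@14:L]
Beat 11 (R): throw ball2 h=5 -> lands@16:L; in-air after throw: [b3@12:L b4@13:R b1@14:L b2@16:L]
Beat 12 (L): throw ball3 h=5 -> lands@17:R; in-air after throw: [b4@13:R b1@14:L b2@16:L b3@17:R]
Ball 3: thrown@2 h=5 -> first land @7; rethrown@7 h=5 -> second land @12

Answer: 7 12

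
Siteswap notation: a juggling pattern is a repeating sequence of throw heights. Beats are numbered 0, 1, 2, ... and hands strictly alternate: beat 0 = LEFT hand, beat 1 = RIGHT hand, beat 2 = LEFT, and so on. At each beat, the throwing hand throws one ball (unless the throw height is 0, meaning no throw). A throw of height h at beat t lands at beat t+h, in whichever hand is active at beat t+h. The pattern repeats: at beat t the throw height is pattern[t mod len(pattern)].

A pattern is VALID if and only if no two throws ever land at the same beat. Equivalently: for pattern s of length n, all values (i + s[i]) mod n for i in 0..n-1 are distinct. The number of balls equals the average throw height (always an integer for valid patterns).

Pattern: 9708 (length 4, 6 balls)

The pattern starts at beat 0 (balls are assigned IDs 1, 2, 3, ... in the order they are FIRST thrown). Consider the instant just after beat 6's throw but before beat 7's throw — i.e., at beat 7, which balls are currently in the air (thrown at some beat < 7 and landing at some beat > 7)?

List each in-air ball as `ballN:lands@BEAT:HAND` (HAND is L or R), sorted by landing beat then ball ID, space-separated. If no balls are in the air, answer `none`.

Beat 0 (L): throw ball1 h=9 -> lands@9:R; in-air after throw: [b1@9:R]
Beat 1 (R): throw ball2 h=7 -> lands@8:L; in-air after throw: [b2@8:L b1@9:R]
Beat 3 (R): throw ball3 h=8 -> lands@11:R; in-air after throw: [b2@8:L b1@9:R b3@11:R]
Beat 4 (L): throw ball4 h=9 -> lands@13:R; in-air after throw: [b2@8:L b1@9:R b3@11:R b4@13:R]
Beat 5 (R): throw ball5 h=7 -> lands@12:L; in-air after throw: [b2@8:L b1@9:R b3@11:R b5@12:L b4@13:R]
Beat 7 (R): throw ball6 h=8 -> lands@15:R; in-air after throw: [b2@8:L b1@9:R b3@11:R b5@12:L b4@13:R b6@15:R]

Answer: ball2:lands@8:L ball1:lands@9:R ball3:lands@11:R ball5:lands@12:L ball4:lands@13:R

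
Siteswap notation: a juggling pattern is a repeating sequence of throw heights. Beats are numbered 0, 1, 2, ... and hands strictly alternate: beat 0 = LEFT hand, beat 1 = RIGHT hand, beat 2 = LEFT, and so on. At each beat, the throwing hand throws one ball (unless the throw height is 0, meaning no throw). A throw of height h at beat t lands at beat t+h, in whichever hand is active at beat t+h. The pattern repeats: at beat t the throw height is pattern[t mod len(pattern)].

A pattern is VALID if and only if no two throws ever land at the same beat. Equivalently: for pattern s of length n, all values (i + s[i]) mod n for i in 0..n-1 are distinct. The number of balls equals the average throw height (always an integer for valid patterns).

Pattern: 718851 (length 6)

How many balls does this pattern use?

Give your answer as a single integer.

Pattern = [7, 1, 8, 8, 5, 1], length n = 6
  position 0: throw height = 7, running sum = 7
  position 1: throw height = 1, running sum = 8
  position 2: throw height = 8, running sum = 16
  position 3: throw height = 8, running sum = 24
  position 4: throw height = 5, running sum = 29
  position 5: throw height = 1, running sum = 30
Total sum = 30; balls = sum / n = 30 / 6 = 5

Answer: 5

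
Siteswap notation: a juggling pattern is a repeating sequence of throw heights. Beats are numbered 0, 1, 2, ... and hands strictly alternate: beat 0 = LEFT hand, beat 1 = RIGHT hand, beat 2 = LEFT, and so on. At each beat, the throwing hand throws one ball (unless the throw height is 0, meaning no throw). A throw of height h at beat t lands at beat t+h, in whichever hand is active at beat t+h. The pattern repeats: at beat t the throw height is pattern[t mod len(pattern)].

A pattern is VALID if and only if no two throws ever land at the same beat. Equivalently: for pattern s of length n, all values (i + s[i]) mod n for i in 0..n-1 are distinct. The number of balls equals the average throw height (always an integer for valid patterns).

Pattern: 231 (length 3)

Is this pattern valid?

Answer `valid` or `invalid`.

Answer: valid

Derivation:
i=0: (i + s[i]) mod n = (0 + 2) mod 3 = 2
i=1: (i + s[i]) mod n = (1 + 3) mod 3 = 1
i=2: (i + s[i]) mod n = (2 + 1) mod 3 = 0
Residues: [2, 1, 0], distinct: True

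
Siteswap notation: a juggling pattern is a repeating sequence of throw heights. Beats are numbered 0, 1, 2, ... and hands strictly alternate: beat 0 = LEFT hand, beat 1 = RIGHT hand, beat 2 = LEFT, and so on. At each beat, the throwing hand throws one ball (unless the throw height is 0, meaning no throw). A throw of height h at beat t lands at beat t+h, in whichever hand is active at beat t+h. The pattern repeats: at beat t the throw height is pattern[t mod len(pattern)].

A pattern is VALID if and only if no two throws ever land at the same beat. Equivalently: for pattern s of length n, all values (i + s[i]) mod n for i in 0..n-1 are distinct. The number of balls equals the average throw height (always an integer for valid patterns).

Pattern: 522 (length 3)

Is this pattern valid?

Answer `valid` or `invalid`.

i=0: (i + s[i]) mod n = (0 + 5) mod 3 = 2
i=1: (i + s[i]) mod n = (1 + 2) mod 3 = 0
i=2: (i + s[i]) mod n = (2 + 2) mod 3 = 1
Residues: [2, 0, 1], distinct: True

Answer: valid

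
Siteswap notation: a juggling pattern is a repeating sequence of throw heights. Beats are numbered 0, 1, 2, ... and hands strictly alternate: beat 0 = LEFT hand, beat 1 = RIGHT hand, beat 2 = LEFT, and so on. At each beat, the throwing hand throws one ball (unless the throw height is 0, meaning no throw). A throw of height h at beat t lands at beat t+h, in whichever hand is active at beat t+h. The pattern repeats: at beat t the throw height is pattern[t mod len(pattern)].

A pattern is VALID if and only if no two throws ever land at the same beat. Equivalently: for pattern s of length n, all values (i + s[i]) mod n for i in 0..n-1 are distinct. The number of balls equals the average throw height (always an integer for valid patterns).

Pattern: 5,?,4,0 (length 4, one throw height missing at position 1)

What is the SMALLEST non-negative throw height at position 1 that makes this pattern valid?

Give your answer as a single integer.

i=0: (0 + 5) mod 4 = 1
i=1: s[i]=? (unknown)
i=2: (2 + 4) mod 4 = 2
i=3: (3 + 0) mod 4 = 3
Known residues: [1, 2, 3]; need a permutation of 0..3, so missing residue r = 0
Need (1 + s) mod 4 = 0; smallest s = (0 - 1) mod 4 = 3

Answer: 3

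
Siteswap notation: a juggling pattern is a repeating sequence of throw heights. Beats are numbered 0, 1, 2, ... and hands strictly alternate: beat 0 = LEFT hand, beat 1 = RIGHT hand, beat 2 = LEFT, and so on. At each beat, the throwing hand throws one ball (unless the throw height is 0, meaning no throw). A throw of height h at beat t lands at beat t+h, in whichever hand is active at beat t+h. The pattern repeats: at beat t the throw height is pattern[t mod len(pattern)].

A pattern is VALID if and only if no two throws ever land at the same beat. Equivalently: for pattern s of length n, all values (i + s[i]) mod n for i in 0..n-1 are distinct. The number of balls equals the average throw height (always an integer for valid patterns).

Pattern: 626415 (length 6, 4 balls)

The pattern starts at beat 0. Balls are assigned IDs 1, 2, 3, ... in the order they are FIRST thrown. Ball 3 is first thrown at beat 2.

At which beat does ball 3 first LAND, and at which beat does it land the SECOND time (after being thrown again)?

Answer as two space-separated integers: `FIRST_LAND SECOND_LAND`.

Beat 0 (L): throw ball1 h=6 -> lands@6:L; in-air after throw: [b1@6:L]
Beat 1 (R): throw ball2 h=2 -> lands@3:R; in-air after throw: [b2@3:R b1@6:L]
Beat 2 (L): throw ball3 h=6 -> lands@8:L; in-air after throw: [b2@3:R b1@6:L b3@8:L]
Beat 3 (R): throw ball2 h=4 -> lands@7:R; in-air after throw: [b1@6:L b2@7:R b3@8:L]
Beat 4 (L): throw ball4 h=1 -> lands@5:R; in-air after throw: [b4@5:R b1@6:L b2@7:R b3@8:L]
Beat 5 (R): throw ball4 h=5 -> lands@10:L; in-air after throw: [b1@6:L b2@7:R b3@8:L b4@10:L]
Beat 6 (L): throw ball1 h=6 -> lands@12:L; in-air after throw: [b2@7:R b3@8:L b4@10:L b1@12:L]
Beat 7 (R): throw ball2 h=2 -> lands@9:R; in-air after throw: [b3@8:L b2@9:R b4@10:L b1@12:L]
Beat 8 (L): throw ball3 h=6 -> lands@14:L; in-air after throw: [b2@9:R b4@10:L b1@12:L b3@14:L]
Beat 9 (R): throw ball2 h=4 -> lands@13:R; in-air after throw: [b4@10:L b1@12:L b2@13:R b3@14:L]
Beat 10 (L): throw ball4 h=1 -> lands@11:R; in-air after throw: [b4@11:R b1@12:L b2@13:R b3@14:L]
Beat 11 (R): throw ball4 h=5 -> lands@16:L; in-air after throw: [b1@12:L b2@13:R b3@14:L b4@16:L]
Beat 12 (L): throw ball1 h=6 -> lands@18:L; in-air after throw: [b2@13:R b3@14:L b4@16:L b1@18:L]
Beat 13 (R): throw ball2 h=2 -> lands@15:R; in-air after throw: [b3@14:L b2@15:R b4@16:L b1@18:L]
Beat 14 (L): throw ball3 h=6 -> lands@20:L; in-air after throw: [b2@15:R b4@16:L b1@18:L b3@20:L]
Ball 3: thrown@2 h=6 -> first land @8; rethrown@8 h=6 -> second land @14

Answer: 8 14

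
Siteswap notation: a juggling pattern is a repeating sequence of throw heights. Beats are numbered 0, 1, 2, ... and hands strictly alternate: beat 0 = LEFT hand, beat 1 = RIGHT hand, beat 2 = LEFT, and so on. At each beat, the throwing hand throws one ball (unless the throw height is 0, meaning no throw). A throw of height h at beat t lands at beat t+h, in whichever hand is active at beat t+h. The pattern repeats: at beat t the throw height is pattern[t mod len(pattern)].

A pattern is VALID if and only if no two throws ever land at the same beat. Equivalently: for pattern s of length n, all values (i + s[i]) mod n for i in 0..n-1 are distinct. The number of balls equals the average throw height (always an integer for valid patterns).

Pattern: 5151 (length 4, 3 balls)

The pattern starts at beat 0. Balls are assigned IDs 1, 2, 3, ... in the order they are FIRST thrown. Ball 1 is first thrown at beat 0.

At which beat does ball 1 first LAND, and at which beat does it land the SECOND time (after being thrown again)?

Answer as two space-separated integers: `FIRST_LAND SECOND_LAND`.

Beat 0 (L): throw ball1 h=5 -> lands@5:R; in-air after throw: [b1@5:R]
Beat 1 (R): throw ball2 h=1 -> lands@2:L; in-air after throw: [b2@2:L b1@5:R]
Beat 2 (L): throw ball2 h=5 -> lands@7:R; in-air after throw: [b1@5:R b2@7:R]
Beat 3 (R): throw ball3 h=1 -> lands@4:L; in-air after throw: [b3@4:L b1@5:R b2@7:R]
Beat 4 (L): throw ball3 h=5 -> lands@9:R; in-air after throw: [b1@5:R b2@7:R b3@9:R]
Beat 5 (R): throw ball1 h=1 -> lands@6:L; in-air after throw: [b1@6:L b2@7:R b3@9:R]
Beat 6 (L): throw ball1 h=5 -> lands@11:R; in-air after throw: [b2@7:R b3@9:R b1@11:R]
Ball 1: thrown@0 h=5 -> first land @5; rethrown@5 h=1 -> second land @6

Answer: 5 6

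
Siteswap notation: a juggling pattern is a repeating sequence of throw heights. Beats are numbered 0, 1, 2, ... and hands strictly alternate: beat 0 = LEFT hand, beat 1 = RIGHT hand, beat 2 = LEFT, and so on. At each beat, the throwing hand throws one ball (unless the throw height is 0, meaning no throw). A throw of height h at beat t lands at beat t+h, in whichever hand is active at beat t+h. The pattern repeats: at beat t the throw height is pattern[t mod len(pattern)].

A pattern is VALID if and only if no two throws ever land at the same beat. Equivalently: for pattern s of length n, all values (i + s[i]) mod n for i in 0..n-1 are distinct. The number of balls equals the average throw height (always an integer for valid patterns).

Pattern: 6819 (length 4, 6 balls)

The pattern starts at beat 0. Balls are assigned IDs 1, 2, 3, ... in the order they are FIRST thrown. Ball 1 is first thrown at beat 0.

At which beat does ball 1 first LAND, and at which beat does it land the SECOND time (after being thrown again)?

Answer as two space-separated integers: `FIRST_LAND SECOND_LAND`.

Answer: 6 7

Derivation:
Beat 0 (L): throw ball1 h=6 -> lands@6:L; in-air after throw: [b1@6:L]
Beat 1 (R): throw ball2 h=8 -> lands@9:R; in-air after throw: [b1@6:L b2@9:R]
Beat 2 (L): throw ball3 h=1 -> lands@3:R; in-air after throw: [b3@3:R b1@6:L b2@9:R]
Beat 3 (R): throw ball3 h=9 -> lands@12:L; in-air after throw: [b1@6:L b2@9:R b3@12:L]
Beat 4 (L): throw ball4 h=6 -> lands@10:L; in-air after throw: [b1@6:L b2@9:R b4@10:L b3@12:L]
Beat 5 (R): throw ball5 h=8 -> lands@13:R; in-air after throw: [b1@6:L b2@9:R b4@10:L b3@12:L b5@13:R]
Beat 6 (L): throw ball1 h=1 -> lands@7:R; in-air after throw: [b1@7:R b2@9:R b4@10:L b3@12:L b5@13:R]
Beat 7 (R): throw ball1 h=9 -> lands@16:L; in-air after throw: [b2@9:R b4@10:L b3@12:L b5@13:R b1@16:L]
Ball 1: thrown@0 h=6 -> first land @6; rethrown@6 h=1 -> second land @7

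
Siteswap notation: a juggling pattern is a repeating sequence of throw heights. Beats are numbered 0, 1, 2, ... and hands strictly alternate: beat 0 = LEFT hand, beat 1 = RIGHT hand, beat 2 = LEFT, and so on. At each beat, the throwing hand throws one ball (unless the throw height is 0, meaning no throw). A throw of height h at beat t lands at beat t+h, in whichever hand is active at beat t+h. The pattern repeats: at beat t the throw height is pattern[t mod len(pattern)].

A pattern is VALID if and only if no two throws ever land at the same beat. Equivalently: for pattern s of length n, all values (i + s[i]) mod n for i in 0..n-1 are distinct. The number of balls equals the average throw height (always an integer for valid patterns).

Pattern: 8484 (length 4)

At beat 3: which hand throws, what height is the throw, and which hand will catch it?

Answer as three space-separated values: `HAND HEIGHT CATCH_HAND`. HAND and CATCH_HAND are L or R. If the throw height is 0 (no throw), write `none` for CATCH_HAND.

Beat 3: 3 mod 2 = 1, so hand = R
Throw height = pattern[3 mod 4] = pattern[3] = 4
Lands at beat 3+4=7, 7 mod 2 = 1, so catch hand = R

Answer: R 4 R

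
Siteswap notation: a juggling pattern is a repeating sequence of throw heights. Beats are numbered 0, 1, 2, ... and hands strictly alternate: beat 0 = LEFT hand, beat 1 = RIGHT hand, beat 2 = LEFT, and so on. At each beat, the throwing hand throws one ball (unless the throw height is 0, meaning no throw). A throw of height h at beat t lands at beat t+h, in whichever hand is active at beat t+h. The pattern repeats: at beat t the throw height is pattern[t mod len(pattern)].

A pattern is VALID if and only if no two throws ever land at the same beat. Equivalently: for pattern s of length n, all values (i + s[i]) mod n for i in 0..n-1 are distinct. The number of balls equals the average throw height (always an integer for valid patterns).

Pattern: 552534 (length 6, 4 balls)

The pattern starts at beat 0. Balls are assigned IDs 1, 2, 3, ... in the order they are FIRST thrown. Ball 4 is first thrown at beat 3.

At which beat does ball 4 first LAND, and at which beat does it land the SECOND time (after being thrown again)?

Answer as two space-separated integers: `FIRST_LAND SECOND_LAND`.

Answer: 8 10

Derivation:
Beat 0 (L): throw ball1 h=5 -> lands@5:R; in-air after throw: [b1@5:R]
Beat 1 (R): throw ball2 h=5 -> lands@6:L; in-air after throw: [b1@5:R b2@6:L]
Beat 2 (L): throw ball3 h=2 -> lands@4:L; in-air after throw: [b3@4:L b1@5:R b2@6:L]
Beat 3 (R): throw ball4 h=5 -> lands@8:L; in-air after throw: [b3@4:L b1@5:R b2@6:L b4@8:L]
Beat 4 (L): throw ball3 h=3 -> lands@7:R; in-air after throw: [b1@5:R b2@6:L b3@7:R b4@8:L]
Beat 5 (R): throw ball1 h=4 -> lands@9:R; in-air after throw: [b2@6:L b3@7:R b4@8:L b1@9:R]
Beat 6 (L): throw ball2 h=5 -> lands@11:R; in-air after throw: [b3@7:R b4@8:L b1@9:R b2@11:R]
Beat 7 (R): throw ball3 h=5 -> lands@12:L; in-air after throw: [b4@8:L b1@9:R b2@11:R b3@12:L]
Beat 8 (L): throw ball4 h=2 -> lands@10:L; in-air after throw: [b1@9:R b4@10:L b2@11:R b3@12:L]
Beat 9 (R): throw ball1 h=5 -> lands@14:L; in-air after throw: [b4@10:L b2@11:R b3@12:L b1@14:L]
Beat 10 (L): throw ball4 h=3 -> lands@13:R; in-air after throw: [b2@11:R b3@12:L b4@13:R b1@14:L]
Ball 4: thrown@3 h=5 -> first land @8; rethrown@8 h=2 -> second land @10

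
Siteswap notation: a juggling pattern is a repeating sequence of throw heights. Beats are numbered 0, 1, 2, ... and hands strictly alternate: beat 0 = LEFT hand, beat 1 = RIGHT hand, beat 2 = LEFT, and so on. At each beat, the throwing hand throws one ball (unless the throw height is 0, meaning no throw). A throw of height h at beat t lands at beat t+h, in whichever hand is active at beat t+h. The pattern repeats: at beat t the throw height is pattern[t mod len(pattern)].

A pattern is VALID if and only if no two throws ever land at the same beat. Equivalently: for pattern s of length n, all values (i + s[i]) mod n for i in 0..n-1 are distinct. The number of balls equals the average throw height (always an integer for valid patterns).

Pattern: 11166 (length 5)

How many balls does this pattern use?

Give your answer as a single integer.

Answer: 3

Derivation:
Pattern = [1, 1, 1, 6, 6], length n = 5
  position 0: throw height = 1, running sum = 1
  position 1: throw height = 1, running sum = 2
  position 2: throw height = 1, running sum = 3
  position 3: throw height = 6, running sum = 9
  position 4: throw height = 6, running sum = 15
Total sum = 15; balls = sum / n = 15 / 5 = 3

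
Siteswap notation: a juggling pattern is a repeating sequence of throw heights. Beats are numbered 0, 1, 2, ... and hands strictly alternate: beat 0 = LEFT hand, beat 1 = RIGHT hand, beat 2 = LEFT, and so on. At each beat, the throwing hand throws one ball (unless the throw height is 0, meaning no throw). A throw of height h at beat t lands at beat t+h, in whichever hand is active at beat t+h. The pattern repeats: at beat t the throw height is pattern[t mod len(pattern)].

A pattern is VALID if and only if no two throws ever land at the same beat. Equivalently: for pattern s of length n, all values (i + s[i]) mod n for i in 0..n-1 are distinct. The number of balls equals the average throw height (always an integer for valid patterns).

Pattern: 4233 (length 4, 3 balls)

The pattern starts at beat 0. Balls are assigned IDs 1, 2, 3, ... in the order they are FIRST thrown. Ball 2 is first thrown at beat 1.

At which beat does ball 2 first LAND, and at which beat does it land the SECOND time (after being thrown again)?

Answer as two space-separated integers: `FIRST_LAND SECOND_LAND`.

Answer: 3 6

Derivation:
Beat 0 (L): throw ball1 h=4 -> lands@4:L; in-air after throw: [b1@4:L]
Beat 1 (R): throw ball2 h=2 -> lands@3:R; in-air after throw: [b2@3:R b1@4:L]
Beat 2 (L): throw ball3 h=3 -> lands@5:R; in-air after throw: [b2@3:R b1@4:L b3@5:R]
Beat 3 (R): throw ball2 h=3 -> lands@6:L; in-air after throw: [b1@4:L b3@5:R b2@6:L]
Beat 4 (L): throw ball1 h=4 -> lands@8:L; in-air after throw: [b3@5:R b2@6:L b1@8:L]
Beat 5 (R): throw ball3 h=2 -> lands@7:R; in-air after throw: [b2@6:L b3@7:R b1@8:L]
Beat 6 (L): throw ball2 h=3 -> lands@9:R; in-air after throw: [b3@7:R b1@8:L b2@9:R]
Ball 2: thrown@1 h=2 -> first land @3; rethrown@3 h=3 -> second land @6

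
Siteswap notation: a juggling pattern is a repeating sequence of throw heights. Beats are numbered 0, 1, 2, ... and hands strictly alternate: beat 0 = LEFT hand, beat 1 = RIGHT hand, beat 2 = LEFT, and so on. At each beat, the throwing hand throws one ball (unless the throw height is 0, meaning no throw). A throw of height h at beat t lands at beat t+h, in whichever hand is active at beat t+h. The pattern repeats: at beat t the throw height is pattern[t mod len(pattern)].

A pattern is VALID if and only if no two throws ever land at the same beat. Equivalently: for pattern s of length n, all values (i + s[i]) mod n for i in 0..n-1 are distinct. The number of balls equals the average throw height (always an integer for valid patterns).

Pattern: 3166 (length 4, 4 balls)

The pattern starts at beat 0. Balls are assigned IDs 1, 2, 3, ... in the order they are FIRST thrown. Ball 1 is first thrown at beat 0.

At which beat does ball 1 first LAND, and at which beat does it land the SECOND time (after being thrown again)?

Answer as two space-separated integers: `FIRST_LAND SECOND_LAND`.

Answer: 3 9

Derivation:
Beat 0 (L): throw ball1 h=3 -> lands@3:R; in-air after throw: [b1@3:R]
Beat 1 (R): throw ball2 h=1 -> lands@2:L; in-air after throw: [b2@2:L b1@3:R]
Beat 2 (L): throw ball2 h=6 -> lands@8:L; in-air after throw: [b1@3:R b2@8:L]
Beat 3 (R): throw ball1 h=6 -> lands@9:R; in-air after throw: [b2@8:L b1@9:R]
Beat 4 (L): throw ball3 h=3 -> lands@7:R; in-air after throw: [b3@7:R b2@8:L b1@9:R]
Beat 5 (R): throw ball4 h=1 -> lands@6:L; in-air after throw: [b4@6:L b3@7:R b2@8:L b1@9:R]
Beat 6 (L): throw ball4 h=6 -> lands@12:L; in-air after throw: [b3@7:R b2@8:L b1@9:R b4@12:L]
Beat 7 (R): throw ball3 h=6 -> lands@13:R; in-air after throw: [b2@8:L b1@9:R b4@12:L b3@13:R]
Beat 8 (L): throw ball2 h=3 -> lands@11:R; in-air after throw: [b1@9:R b2@11:R b4@12:L b3@13:R]
Beat 9 (R): throw ball1 h=1 -> lands@10:L; in-air after throw: [b1@10:L b2@11:R b4@12:L b3@13:R]
Ball 1: thrown@0 h=3 -> first land @3; rethrown@3 h=6 -> second land @9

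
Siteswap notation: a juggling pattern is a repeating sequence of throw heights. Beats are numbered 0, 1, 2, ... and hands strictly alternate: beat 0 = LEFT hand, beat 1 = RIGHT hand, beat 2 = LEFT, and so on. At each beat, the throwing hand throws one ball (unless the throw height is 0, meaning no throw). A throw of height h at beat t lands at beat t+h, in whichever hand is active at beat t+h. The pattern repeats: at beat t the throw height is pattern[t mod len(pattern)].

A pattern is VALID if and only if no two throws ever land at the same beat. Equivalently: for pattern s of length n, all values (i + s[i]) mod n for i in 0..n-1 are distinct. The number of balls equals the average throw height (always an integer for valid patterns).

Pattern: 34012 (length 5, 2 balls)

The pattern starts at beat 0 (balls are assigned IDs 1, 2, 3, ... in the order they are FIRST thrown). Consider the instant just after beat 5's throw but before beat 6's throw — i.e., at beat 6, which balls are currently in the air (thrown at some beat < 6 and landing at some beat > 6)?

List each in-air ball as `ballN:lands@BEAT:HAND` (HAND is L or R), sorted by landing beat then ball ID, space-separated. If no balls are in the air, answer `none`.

Beat 0 (L): throw ball1 h=3 -> lands@3:R; in-air after throw: [b1@3:R]
Beat 1 (R): throw ball2 h=4 -> lands@5:R; in-air after throw: [b1@3:R b2@5:R]
Beat 3 (R): throw ball1 h=1 -> lands@4:L; in-air after throw: [b1@4:L b2@5:R]
Beat 4 (L): throw ball1 h=2 -> lands@6:L; in-air after throw: [b2@5:R b1@6:L]
Beat 5 (R): throw ball2 h=3 -> lands@8:L; in-air after throw: [b1@6:L b2@8:L]
Beat 6 (L): throw ball1 h=4 -> lands@10:L; in-air after throw: [b2@8:L b1@10:L]

Answer: ball2:lands@8:L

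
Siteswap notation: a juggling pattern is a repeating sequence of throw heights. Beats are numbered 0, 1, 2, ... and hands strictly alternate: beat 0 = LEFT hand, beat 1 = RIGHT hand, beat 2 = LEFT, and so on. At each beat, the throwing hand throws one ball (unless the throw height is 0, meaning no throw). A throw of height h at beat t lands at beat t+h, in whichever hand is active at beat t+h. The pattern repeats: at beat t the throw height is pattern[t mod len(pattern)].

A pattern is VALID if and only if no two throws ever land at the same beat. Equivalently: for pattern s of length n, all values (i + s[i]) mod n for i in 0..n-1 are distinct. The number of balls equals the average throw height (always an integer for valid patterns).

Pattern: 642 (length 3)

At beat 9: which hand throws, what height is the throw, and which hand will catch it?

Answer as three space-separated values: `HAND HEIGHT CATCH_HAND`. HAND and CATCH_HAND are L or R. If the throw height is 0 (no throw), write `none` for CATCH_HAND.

Answer: R 6 R

Derivation:
Beat 9: 9 mod 2 = 1, so hand = R
Throw height = pattern[9 mod 3] = pattern[0] = 6
Lands at beat 9+6=15, 15 mod 2 = 1, so catch hand = R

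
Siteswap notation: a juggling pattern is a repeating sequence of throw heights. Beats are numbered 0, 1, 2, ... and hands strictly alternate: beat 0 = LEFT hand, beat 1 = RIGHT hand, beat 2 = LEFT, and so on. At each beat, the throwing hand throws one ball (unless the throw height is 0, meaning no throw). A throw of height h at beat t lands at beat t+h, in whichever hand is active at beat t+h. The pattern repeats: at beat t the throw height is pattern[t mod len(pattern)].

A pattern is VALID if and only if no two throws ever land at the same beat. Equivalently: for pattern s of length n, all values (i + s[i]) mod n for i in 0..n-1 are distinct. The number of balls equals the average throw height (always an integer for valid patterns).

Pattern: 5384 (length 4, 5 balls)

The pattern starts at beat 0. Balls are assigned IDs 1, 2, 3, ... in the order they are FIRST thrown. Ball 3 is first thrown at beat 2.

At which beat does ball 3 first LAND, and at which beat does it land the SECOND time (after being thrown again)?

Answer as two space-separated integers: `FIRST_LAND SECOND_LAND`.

Answer: 10 18

Derivation:
Beat 0 (L): throw ball1 h=5 -> lands@5:R; in-air after throw: [b1@5:R]
Beat 1 (R): throw ball2 h=3 -> lands@4:L; in-air after throw: [b2@4:L b1@5:R]
Beat 2 (L): throw ball3 h=8 -> lands@10:L; in-air after throw: [b2@4:L b1@5:R b3@10:L]
Beat 3 (R): throw ball4 h=4 -> lands@7:R; in-air after throw: [b2@4:L b1@5:R b4@7:R b3@10:L]
Beat 4 (L): throw ball2 h=5 -> lands@9:R; in-air after throw: [b1@5:R b4@7:R b2@9:R b3@10:L]
Beat 5 (R): throw ball1 h=3 -> lands@8:L; in-air after throw: [b4@7:R b1@8:L b2@9:R b3@10:L]
Beat 6 (L): throw ball5 h=8 -> lands@14:L; in-air after throw: [b4@7:R b1@8:L b2@9:R b3@10:L b5@14:L]
Beat 7 (R): throw ball4 h=4 -> lands@11:R; in-air after throw: [b1@8:L b2@9:R b3@10:L b4@11:R b5@14:L]
Beat 8 (L): throw ball1 h=5 -> lands@13:R; in-air after throw: [b2@9:R b3@10:L b4@11:R b1@13:R b5@14:L]
Beat 9 (R): throw ball2 h=3 -> lands@12:L; in-air after throw: [b3@10:L b4@11:R b2@12:L b1@13:R b5@14:L]
Beat 10 (L): throw ball3 h=8 -> lands@18:L; in-air after throw: [b4@11:R b2@12:L b1@13:R b5@14:L b3@18:L]
Beat 11 (R): throw ball4 h=4 -> lands@15:R; in-air after throw: [b2@12:L b1@13:R b5@14:L b4@15:R b3@18:L]
Beat 12 (L): throw ball2 h=5 -> lands@17:R; in-air after throw: [b1@13:R b5@14:L b4@15:R b2@17:R b3@18:L]
Beat 13 (R): throw ball1 h=3 -> lands@16:L; in-air after throw: [b5@14:L b4@15:R b1@16:L b2@17:R b3@18:L]
Beat 14 (L): throw ball5 h=8 -> lands@22:L; in-air after throw: [b4@15:R b1@16:L b2@17:R b3@18:L b5@22:L]
Beat 15 (R): throw ball4 h=4 -> lands@19:R; in-air after throw: [b1@16:L b2@17:R b3@18:L b4@19:R b5@22:L]
Beat 16 (L): throw ball1 h=5 -> lands@21:R; in-air after throw: [b2@17:R b3@18:L b4@19:R b1@21:R b5@22:L]
Beat 17 (R): throw ball2 h=3 -> lands@20:L; in-air after throw: [b3@18:L b4@19:R b2@20:L b1@21:R b5@22:L]
Beat 18 (L): throw ball3 h=8 -> lands@26:L; in-air after throw: [b4@19:R b2@20:L b1@21:R b5@22:L b3@26:L]
Ball 3: thrown@2 h=8 -> first land @10; rethrown@10 h=8 -> second land @18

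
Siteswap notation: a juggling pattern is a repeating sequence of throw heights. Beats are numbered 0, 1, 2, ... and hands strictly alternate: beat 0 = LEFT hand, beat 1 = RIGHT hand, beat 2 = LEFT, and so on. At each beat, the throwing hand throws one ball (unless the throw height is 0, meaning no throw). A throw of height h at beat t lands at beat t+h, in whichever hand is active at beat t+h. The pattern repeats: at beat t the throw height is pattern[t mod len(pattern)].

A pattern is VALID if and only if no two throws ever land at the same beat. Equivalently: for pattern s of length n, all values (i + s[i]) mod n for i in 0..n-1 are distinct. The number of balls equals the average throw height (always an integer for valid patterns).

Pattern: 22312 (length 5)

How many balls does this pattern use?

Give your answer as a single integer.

Answer: 2

Derivation:
Pattern = [2, 2, 3, 1, 2], length n = 5
  position 0: throw height = 2, running sum = 2
  position 1: throw height = 2, running sum = 4
  position 2: throw height = 3, running sum = 7
  position 3: throw height = 1, running sum = 8
  position 4: throw height = 2, running sum = 10
Total sum = 10; balls = sum / n = 10 / 5 = 2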